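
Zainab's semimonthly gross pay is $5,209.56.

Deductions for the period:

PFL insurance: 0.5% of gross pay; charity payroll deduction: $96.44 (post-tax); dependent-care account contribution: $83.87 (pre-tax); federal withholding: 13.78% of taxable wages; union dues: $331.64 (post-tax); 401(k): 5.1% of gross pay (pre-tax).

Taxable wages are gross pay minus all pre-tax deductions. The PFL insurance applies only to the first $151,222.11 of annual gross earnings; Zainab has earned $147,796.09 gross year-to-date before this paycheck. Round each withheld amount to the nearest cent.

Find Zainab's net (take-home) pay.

$3,745.08

Dependent-care account contribution: $83.87
401(k): $5,209.56 × 0.051 = $265.69
Pre-tax total = $83.87 + $265.69 = $349.56
Taxable wages = $5,209.56 − $349.56 = $4,860.00
Federal withholding: $4,860.00 × 0.1378 = $669.71
PFL insurance: only $151,222.11 − $147,796.09 = $3,426.02 of this check is subject → $3,426.02 × 0.005 = $17.13
Charity payroll deduction: $96.44
Union dues: $331.64
Total deductions = $83.87 + $265.69 + $669.71 + $17.13 + $96.44 + $331.64 = $1,464.48
Net pay = $5,209.56 − $1,464.48 = $3,745.08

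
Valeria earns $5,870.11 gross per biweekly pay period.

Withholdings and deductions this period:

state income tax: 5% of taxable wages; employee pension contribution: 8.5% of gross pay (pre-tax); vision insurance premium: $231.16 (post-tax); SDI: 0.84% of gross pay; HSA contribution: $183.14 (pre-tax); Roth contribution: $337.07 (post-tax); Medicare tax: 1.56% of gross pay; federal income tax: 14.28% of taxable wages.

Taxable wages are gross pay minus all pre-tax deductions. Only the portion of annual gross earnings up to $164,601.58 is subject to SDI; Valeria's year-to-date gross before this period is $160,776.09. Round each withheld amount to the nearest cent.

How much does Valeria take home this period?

Employee pension contribution: $5,870.11 × 0.085 = $498.96
HSA contribution: $183.14
Pre-tax total = $498.96 + $183.14 = $682.10
Taxable wages = $5,870.11 − $682.10 = $5,188.01
Federal income tax: $5,188.01 × 0.1428 = $740.85
State income tax: $5,188.01 × 0.05 = $259.40
Medicare tax: $5,870.11 × 0.0156 = $91.57
SDI: only $164,601.58 − $160,776.09 = $3,825.49 of this check is subject → $3,825.49 × 0.0084 = $32.13
Roth contribution: $337.07
Vision insurance premium: $231.16
Total deductions = $498.96 + $183.14 + $740.85 + $259.40 + $91.57 + $32.13 + $337.07 + $231.16 = $2,374.28
Net pay = $5,870.11 − $2,374.28 = $3,495.83

$3,495.83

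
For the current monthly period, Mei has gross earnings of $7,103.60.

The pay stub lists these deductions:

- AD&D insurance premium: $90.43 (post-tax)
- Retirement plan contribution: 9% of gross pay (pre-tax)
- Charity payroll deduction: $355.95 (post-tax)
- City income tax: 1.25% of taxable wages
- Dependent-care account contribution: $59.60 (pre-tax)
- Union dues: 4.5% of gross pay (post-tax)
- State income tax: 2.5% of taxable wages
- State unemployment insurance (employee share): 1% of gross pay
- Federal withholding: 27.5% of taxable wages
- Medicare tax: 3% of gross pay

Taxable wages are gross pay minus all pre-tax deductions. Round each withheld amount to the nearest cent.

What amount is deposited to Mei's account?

Dependent-care account contribution: $59.60
Retirement plan contribution: $7,103.60 × 0.09 = $639.32
Pre-tax total = $59.60 + $639.32 = $698.92
Taxable wages = $7,103.60 − $698.92 = $6,404.68
City income tax: $6,404.68 × 0.0125 = $80.06
Federal withholding: $6,404.68 × 0.275 = $1,761.29
State income tax: $6,404.68 × 0.025 = $160.12
State unemployment insurance (employee share): $7,103.60 × 0.01 = $71.04
Medicare tax: $7,103.60 × 0.03 = $213.11
Union dues: $7,103.60 × 0.045 = $319.66
Charity payroll deduction: $355.95
AD&D insurance premium: $90.43
Total deductions = $59.60 + $639.32 + $80.06 + $1,761.29 + $160.12 + $71.04 + $213.11 + $319.66 + $355.95 + $90.43 = $3,750.58
Net pay = $7,103.60 − $3,750.58 = $3,353.02

$3,353.02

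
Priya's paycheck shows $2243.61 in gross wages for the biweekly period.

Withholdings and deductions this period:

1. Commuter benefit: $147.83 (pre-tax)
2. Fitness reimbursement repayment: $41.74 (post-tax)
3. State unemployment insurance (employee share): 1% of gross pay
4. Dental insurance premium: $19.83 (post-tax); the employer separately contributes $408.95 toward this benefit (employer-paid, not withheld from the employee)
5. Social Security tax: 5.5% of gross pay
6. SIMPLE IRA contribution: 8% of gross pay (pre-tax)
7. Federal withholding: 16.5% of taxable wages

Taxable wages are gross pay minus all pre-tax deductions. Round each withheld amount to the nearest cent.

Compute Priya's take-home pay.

$1392.69

SIMPLE IRA contribution: $2243.61 × 0.08 = $179.49
Commuter benefit: $147.83
Pre-tax total = $179.49 + $147.83 = $327.32
Taxable wages = $2243.61 − $327.32 = $1916.29
Federal withholding: $1916.29 × 0.165 = $316.19
Social Security tax: $2243.61 × 0.055 = $123.40
State unemployment insurance (employee share): $2243.61 × 0.01 = $22.44
Fitness reimbursement repayment: $41.74
Dental insurance premium: $19.83
(Employer's $408.95 toward dental insurance premium is not withheld from the employee.)
Total deductions = $179.49 + $147.83 + $316.19 + $123.40 + $22.44 + $41.74 + $19.83 = $850.92
Net pay = $2243.61 − $850.92 = $1392.69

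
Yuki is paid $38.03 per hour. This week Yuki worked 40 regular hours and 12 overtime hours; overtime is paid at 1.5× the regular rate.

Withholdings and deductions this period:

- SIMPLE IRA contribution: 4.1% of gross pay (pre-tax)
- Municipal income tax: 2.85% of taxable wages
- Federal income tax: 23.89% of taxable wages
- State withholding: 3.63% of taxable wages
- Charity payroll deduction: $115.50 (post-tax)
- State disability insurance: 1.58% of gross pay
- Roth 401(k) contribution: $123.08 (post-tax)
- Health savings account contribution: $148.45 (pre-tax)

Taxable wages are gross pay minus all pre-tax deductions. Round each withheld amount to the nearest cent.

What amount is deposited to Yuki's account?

Regular pay: 40 × $38.03 = $1521.20
Overtime pay: 12 × $38.03 × 1.5 = $684.54
Gross pay = $1521.20 + $684.54 = $2205.74
SIMPLE IRA contribution: $2205.74 × 0.041 = $90.44
Health savings account contribution: $148.45
Pre-tax total = $90.44 + $148.45 = $238.89
Taxable wages = $2205.74 − $238.89 = $1966.85
Federal income tax: $1966.85 × 0.2389 = $469.88
Municipal income tax: $1966.85 × 0.0285 = $56.06
State withholding: $1966.85 × 0.0363 = $71.40
State disability insurance: $2205.74 × 0.0158 = $34.85
Charity payroll deduction: $115.50
Roth 401(k) contribution: $123.08
Total deductions = $90.44 + $148.45 + $469.88 + $56.06 + $71.40 + $34.85 + $115.50 + $123.08 = $1109.66
Net pay = $2205.74 − $1109.66 = $1096.08

$1096.08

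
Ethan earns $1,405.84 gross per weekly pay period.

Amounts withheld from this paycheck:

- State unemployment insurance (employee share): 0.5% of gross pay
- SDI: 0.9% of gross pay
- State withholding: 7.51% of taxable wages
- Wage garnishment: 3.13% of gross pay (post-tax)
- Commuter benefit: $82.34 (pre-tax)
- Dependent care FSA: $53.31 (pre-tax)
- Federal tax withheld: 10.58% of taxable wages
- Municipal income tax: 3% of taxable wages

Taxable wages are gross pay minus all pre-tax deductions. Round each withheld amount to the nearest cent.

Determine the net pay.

Dependent care FSA: $53.31
Commuter benefit: $82.34
Pre-tax total = $53.31 + $82.34 = $135.65
Taxable wages = $1,405.84 − $135.65 = $1,270.19
State withholding: $1,270.19 × 0.0751 = $95.39
Municipal income tax: $1,270.19 × 0.03 = $38.11
Federal tax withheld: $1,270.19 × 0.1058 = $134.39
SDI: $1,405.84 × 0.009 = $12.65
State unemployment insurance (employee share): $1,405.84 × 0.005 = $7.03
Wage garnishment: $1,405.84 × 0.0313 = $44.00
Total deductions = $53.31 + $82.34 + $95.39 + $38.11 + $134.39 + $12.65 + $7.03 + $44.00 = $467.22
Net pay = $1,405.84 − $467.22 = $938.62

$938.62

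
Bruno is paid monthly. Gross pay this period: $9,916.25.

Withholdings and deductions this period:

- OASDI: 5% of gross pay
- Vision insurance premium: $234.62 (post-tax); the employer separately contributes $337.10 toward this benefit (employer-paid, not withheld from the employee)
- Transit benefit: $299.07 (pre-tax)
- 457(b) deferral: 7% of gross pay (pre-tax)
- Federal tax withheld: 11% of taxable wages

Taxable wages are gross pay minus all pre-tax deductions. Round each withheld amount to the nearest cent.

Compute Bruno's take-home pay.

457(b) deferral: $9,916.25 × 0.07 = $694.14
Transit benefit: $299.07
Pre-tax total = $694.14 + $299.07 = $993.21
Taxable wages = $9,916.25 − $993.21 = $8,923.04
Federal tax withheld: $8,923.04 × 0.11 = $981.53
OASDI: $9,916.25 × 0.05 = $495.81
Vision insurance premium: $234.62
(Employer's $337.10 toward vision insurance premium is not withheld from the employee.)
Total deductions = $694.14 + $299.07 + $981.53 + $495.81 + $234.62 = $2,705.17
Net pay = $9,916.25 − $2,705.17 = $7,211.08

$7,211.08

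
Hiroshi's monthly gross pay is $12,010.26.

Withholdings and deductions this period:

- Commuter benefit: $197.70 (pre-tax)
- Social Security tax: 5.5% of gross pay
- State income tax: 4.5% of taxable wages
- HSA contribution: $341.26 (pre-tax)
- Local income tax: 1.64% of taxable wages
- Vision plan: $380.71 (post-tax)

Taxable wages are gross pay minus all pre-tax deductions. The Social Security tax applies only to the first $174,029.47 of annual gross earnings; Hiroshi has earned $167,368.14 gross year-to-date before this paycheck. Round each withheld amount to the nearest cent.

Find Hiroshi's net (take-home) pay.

HSA contribution: $341.26
Commuter benefit: $197.70
Pre-tax total = $341.26 + $197.70 = $538.96
Taxable wages = $12,010.26 − $538.96 = $11,471.30
State income tax: $11,471.30 × 0.045 = $516.21
Local income tax: $11,471.30 × 0.0164 = $188.13
Social Security tax: only $174,029.47 − $167,368.14 = $6,661.33 of this check is subject → $6,661.33 × 0.055 = $366.37
Vision plan: $380.71
Total deductions = $341.26 + $197.70 + $516.21 + $188.13 + $366.37 + $380.71 = $1,990.38
Net pay = $12,010.26 − $1,990.38 = $10,019.88

$10,019.88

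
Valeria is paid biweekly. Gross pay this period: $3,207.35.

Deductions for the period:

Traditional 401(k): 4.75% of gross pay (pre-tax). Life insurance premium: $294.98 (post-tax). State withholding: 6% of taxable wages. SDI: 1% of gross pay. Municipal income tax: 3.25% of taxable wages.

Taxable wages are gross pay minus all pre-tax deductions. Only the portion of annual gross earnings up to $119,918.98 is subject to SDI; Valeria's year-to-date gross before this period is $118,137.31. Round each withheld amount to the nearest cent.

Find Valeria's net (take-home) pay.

Traditional 401(k): $3,207.35 × 0.0475 = $152.35
Taxable wages = $3,207.35 − $152.35 = $3,055.00
State withholding: $3,055.00 × 0.06 = $183.30
Municipal income tax: $3,055.00 × 0.0325 = $99.29
SDI: only $119,918.98 − $118,137.31 = $1,781.67 of this check is subject → $1,781.67 × 0.01 = $17.82
Life insurance premium: $294.98
Total deductions = $152.35 + $183.30 + $99.29 + $17.82 + $294.98 = $747.74
Net pay = $3,207.35 − $747.74 = $2,459.61

$2,459.61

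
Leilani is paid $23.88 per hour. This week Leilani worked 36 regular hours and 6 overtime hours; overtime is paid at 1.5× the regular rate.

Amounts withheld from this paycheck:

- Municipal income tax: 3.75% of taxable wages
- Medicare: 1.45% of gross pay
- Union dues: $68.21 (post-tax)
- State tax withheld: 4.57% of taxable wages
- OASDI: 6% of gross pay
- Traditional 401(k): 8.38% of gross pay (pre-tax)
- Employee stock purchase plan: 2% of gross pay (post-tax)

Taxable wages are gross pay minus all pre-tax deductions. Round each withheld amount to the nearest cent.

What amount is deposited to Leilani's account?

$732.88

Regular pay: 36 × $23.88 = $859.68
Overtime pay: 6 × $23.88 × 1.5 = $214.92
Gross pay = $859.68 + $214.92 = $1,074.60
Traditional 401(k): $1,074.60 × 0.0838 = $90.05
Taxable wages = $1,074.60 − $90.05 = $984.55
State tax withheld: $984.55 × 0.0457 = $44.99
Municipal income tax: $984.55 × 0.0375 = $36.92
Medicare: $1,074.60 × 0.0145 = $15.58
OASDI: $1,074.60 × 0.06 = $64.48
Employee stock purchase plan: $1,074.60 × 0.02 = $21.49
Union dues: $68.21
Total deductions = $90.05 + $44.99 + $36.92 + $15.58 + $64.48 + $21.49 + $68.21 = $341.72
Net pay = $1,074.60 − $341.72 = $732.88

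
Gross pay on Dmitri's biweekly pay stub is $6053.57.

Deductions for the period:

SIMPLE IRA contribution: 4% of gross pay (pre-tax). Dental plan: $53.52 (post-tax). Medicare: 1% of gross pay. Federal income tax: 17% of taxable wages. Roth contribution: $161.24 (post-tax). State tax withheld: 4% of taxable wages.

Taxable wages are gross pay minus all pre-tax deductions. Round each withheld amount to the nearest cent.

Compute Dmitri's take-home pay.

$4315.73

SIMPLE IRA contribution: $6053.57 × 0.04 = $242.14
Taxable wages = $6053.57 − $242.14 = $5811.43
Federal income tax: $5811.43 × 0.17 = $987.94
State tax withheld: $5811.43 × 0.04 = $232.46
Medicare: $6053.57 × 0.01 = $60.54
Roth contribution: $161.24
Dental plan: $53.52
Total deductions = $242.14 + $987.94 + $232.46 + $60.54 + $161.24 + $53.52 = $1737.84
Net pay = $6053.57 − $1737.84 = $4315.73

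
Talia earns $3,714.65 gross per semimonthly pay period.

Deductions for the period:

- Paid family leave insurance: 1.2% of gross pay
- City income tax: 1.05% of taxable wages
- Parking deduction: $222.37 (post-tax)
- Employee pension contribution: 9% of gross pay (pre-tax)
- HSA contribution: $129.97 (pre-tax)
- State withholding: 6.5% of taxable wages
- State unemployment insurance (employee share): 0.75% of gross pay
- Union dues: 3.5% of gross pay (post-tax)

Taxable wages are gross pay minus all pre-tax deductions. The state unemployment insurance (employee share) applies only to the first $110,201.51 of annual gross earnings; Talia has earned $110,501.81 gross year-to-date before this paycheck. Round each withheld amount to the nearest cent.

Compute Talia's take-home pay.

$2,608.00

HSA contribution: $129.97
Employee pension contribution: $3,714.65 × 0.09 = $334.32
Pre-tax total = $129.97 + $334.32 = $464.29
Taxable wages = $3,714.65 − $464.29 = $3,250.36
State withholding: $3,250.36 × 0.065 = $211.27
City income tax: $3,250.36 × 0.0105 = $34.13
State unemployment insurance (employee share): annual cap $110,201.51 already reached (YTD $110,501.81), so $0.00
Paid family leave insurance: $3,714.65 × 0.012 = $44.58
Parking deduction: $222.37
Union dues: $3,714.65 × 0.035 = $130.01
Total deductions = $129.97 + $334.32 + $211.27 + $34.13 + $0.00 + $44.58 + $222.37 + $130.01 = $1,106.65
Net pay = $3,714.65 − $1,106.65 = $2,608.00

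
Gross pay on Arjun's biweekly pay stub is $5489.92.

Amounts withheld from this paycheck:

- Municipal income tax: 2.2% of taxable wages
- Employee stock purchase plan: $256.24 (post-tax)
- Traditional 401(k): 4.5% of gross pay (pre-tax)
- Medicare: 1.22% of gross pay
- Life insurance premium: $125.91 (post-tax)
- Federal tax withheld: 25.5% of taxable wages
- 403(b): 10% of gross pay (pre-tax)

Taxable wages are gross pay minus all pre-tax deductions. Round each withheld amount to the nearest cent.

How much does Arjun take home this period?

Traditional 401(k): $5489.92 × 0.045 = $247.05
403(b): $5489.92 × 0.1 = $548.99
Pre-tax total = $247.05 + $548.99 = $796.04
Taxable wages = $5489.92 − $796.04 = $4693.88
Municipal income tax: $4693.88 × 0.022 = $103.27
Federal tax withheld: $4693.88 × 0.255 = $1196.94
Medicare: $5489.92 × 0.0122 = $66.98
Employee stock purchase plan: $256.24
Life insurance premium: $125.91
Total deductions = $247.05 + $548.99 + $103.27 + $1196.94 + $66.98 + $256.24 + $125.91 = $2545.38
Net pay = $5489.92 − $2545.38 = $2944.54

$2944.54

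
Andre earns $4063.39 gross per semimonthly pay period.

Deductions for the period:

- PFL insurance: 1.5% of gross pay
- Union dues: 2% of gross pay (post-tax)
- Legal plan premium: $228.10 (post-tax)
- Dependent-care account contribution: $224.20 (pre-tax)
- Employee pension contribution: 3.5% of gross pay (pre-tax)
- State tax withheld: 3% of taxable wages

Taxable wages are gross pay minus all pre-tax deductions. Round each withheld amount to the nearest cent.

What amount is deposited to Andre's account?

$3215.74

Employee pension contribution: $4063.39 × 0.035 = $142.22
Dependent-care account contribution: $224.20
Pre-tax total = $142.22 + $224.20 = $366.42
Taxable wages = $4063.39 − $366.42 = $3696.97
State tax withheld: $3696.97 × 0.03 = $110.91
PFL insurance: $4063.39 × 0.015 = $60.95
Union dues: $4063.39 × 0.02 = $81.27
Legal plan premium: $228.10
Total deductions = $142.22 + $224.20 + $110.91 + $60.95 + $81.27 + $228.10 = $847.65
Net pay = $4063.39 − $847.65 = $3215.74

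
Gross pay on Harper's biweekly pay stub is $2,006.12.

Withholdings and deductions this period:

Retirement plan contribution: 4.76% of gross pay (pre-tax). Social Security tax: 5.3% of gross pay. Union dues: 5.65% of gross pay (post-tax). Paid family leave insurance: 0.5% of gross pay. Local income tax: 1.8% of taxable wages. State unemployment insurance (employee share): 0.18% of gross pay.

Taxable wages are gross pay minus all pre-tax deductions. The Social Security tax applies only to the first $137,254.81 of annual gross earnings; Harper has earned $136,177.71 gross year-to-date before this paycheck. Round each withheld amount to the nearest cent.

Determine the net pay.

$1,692.16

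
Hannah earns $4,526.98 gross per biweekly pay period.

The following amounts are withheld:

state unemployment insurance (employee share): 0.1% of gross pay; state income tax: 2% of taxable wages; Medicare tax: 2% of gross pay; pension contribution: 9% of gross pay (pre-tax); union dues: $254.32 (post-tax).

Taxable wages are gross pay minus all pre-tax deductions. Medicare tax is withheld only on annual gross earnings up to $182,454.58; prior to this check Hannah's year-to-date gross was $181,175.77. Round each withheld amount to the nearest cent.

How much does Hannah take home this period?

$3,752.73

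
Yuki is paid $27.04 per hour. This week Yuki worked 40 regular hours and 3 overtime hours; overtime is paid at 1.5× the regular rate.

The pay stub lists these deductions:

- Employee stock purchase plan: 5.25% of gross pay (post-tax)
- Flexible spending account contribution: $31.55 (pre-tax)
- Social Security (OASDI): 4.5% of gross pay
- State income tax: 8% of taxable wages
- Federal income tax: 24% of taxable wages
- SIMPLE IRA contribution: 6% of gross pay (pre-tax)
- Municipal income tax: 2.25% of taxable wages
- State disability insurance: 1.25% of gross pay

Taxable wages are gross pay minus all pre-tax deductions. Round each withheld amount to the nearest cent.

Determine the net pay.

$590.58

Regular pay: 40 × $27.04 = $1,081.60
Overtime pay: 3 × $27.04 × 1.5 = $121.68
Gross pay = $1,081.60 + $121.68 = $1,203.28
SIMPLE IRA contribution: $1,203.28 × 0.06 = $72.20
Flexible spending account contribution: $31.55
Pre-tax total = $72.20 + $31.55 = $103.75
Taxable wages = $1,203.28 − $103.75 = $1,099.53
Municipal income tax: $1,099.53 × 0.0225 = $24.74
State income tax: $1,099.53 × 0.08 = $87.96
Federal income tax: $1,099.53 × 0.24 = $263.89
Social Security (OASDI): $1,203.28 × 0.045 = $54.15
State disability insurance: $1,203.28 × 0.0125 = $15.04
Employee stock purchase plan: $1,203.28 × 0.0525 = $63.17
Total deductions = $72.20 + $31.55 + $24.74 + $87.96 + $263.89 + $54.15 + $15.04 + $63.17 = $612.70
Net pay = $1,203.28 − $612.70 = $590.58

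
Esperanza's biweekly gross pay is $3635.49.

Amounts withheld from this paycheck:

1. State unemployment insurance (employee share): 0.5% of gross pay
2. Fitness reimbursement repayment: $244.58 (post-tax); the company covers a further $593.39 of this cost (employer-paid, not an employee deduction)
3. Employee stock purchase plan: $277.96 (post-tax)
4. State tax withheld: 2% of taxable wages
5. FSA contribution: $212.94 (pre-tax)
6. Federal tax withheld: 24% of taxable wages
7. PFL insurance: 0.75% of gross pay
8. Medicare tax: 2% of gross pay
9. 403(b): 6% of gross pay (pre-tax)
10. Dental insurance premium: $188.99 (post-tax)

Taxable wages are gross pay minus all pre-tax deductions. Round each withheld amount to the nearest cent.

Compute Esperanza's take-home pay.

$1541.58

FSA contribution: $212.94
403(b): $3635.49 × 0.06 = $218.13
Pre-tax total = $212.94 + $218.13 = $431.07
Taxable wages = $3635.49 − $431.07 = $3204.42
State tax withheld: $3204.42 × 0.02 = $64.09
Federal tax withheld: $3204.42 × 0.24 = $769.06
Medicare tax: $3635.49 × 0.02 = $72.71
State unemployment insurance (employee share): $3635.49 × 0.005 = $18.18
PFL insurance: $3635.49 × 0.0075 = $27.27
Fitness reimbursement repayment: $244.58
Employee stock purchase plan: $277.96
Dental insurance premium: $188.99
(Employer's $593.39 toward fitness reimbursement repayment is not withheld from the employee.)
Total deductions = $212.94 + $218.13 + $64.09 + $769.06 + $72.71 + $18.18 + $27.27 + $244.58 + $277.96 + $188.99 = $2093.91
Net pay = $3635.49 − $2093.91 = $1541.58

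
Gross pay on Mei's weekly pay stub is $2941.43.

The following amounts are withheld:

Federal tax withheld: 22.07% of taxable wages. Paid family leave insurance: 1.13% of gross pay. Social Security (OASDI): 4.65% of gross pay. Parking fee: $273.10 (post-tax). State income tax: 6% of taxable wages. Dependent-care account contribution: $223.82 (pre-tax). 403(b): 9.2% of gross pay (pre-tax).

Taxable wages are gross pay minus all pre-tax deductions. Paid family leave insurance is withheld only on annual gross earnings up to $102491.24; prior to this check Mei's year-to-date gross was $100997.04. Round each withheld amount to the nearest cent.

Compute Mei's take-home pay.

Dependent-care account contribution: $223.82
403(b): $2941.43 × 0.092 = $270.61
Pre-tax total = $223.82 + $270.61 = $494.43
Taxable wages = $2941.43 − $494.43 = $2447.00
Federal tax withheld: $2447.00 × 0.2207 = $540.05
State income tax: $2447.00 × 0.06 = $146.82
Paid family leave insurance: only $102491.24 − $100997.04 = $1494.20 of this check is subject → $1494.20 × 0.0113 = $16.88
Social Security (OASDI): $2941.43 × 0.0465 = $136.78
Parking fee: $273.10
Total deductions = $223.82 + $270.61 + $540.05 + $146.82 + $16.88 + $136.78 + $273.10 = $1608.06
Net pay = $2941.43 − $1608.06 = $1333.37

$1333.37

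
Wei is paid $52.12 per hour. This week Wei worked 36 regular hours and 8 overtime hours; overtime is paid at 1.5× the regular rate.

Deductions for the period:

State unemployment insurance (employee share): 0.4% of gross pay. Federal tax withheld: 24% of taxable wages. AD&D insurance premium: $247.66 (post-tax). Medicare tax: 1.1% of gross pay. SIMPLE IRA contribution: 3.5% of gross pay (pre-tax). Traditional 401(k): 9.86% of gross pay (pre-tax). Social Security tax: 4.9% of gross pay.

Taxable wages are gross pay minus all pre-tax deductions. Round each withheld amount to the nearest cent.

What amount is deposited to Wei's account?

Regular pay: 36 × $52.12 = $1876.32
Overtime pay: 8 × $52.12 × 1.5 = $625.44
Gross pay = $1876.32 + $625.44 = $2501.76
Traditional 401(k): $2501.76 × 0.0986 = $246.67
SIMPLE IRA contribution: $2501.76 × 0.035 = $87.56
Pre-tax total = $246.67 + $87.56 = $334.23
Taxable wages = $2501.76 − $334.23 = $2167.53
Federal tax withheld: $2167.53 × 0.24 = $520.21
Medicare tax: $2501.76 × 0.011 = $27.52
Social Security tax: $2501.76 × 0.049 = $122.59
State unemployment insurance (employee share): $2501.76 × 0.004 = $10.01
AD&D insurance premium: $247.66
Total deductions = $246.67 + $87.56 + $520.21 + $27.52 + $122.59 + $10.01 + $247.66 = $1262.22
Net pay = $2501.76 − $1262.22 = $1239.54

$1239.54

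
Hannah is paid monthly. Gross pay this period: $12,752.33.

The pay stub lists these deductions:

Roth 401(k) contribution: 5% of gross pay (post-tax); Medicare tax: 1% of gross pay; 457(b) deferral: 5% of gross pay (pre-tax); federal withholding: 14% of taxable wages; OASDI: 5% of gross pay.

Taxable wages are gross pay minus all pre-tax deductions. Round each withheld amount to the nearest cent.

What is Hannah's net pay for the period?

$9,015.89

457(b) deferral: $12,752.33 × 0.05 = $637.62
Taxable wages = $12,752.33 − $637.62 = $12,114.71
Federal withholding: $12,114.71 × 0.14 = $1,696.06
Medicare tax: $12,752.33 × 0.01 = $127.52
OASDI: $12,752.33 × 0.05 = $637.62
Roth 401(k) contribution: $12,752.33 × 0.05 = $637.62
Total deductions = $637.62 + $1,696.06 + $127.52 + $637.62 + $637.62 = $3,736.44
Net pay = $12,752.33 − $3,736.44 = $9,015.89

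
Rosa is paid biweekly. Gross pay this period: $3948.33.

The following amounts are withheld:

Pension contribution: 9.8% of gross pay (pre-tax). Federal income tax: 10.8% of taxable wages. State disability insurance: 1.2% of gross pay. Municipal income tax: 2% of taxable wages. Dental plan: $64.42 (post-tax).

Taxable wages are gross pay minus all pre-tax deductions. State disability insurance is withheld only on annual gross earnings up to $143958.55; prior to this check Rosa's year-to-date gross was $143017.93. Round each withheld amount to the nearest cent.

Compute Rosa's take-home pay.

Pension contribution: $3948.33 × 0.098 = $386.94
Taxable wages = $3948.33 − $386.94 = $3561.39
Municipal income tax: $3561.39 × 0.02 = $71.23
Federal income tax: $3561.39 × 0.108 = $384.63
State disability insurance: only $143958.55 − $143017.93 = $940.62 of this check is subject → $940.62 × 0.012 = $11.29
Dental plan: $64.42
Total deductions = $386.94 + $71.23 + $384.63 + $11.29 + $64.42 = $918.51
Net pay = $3948.33 − $918.51 = $3029.82

$3029.82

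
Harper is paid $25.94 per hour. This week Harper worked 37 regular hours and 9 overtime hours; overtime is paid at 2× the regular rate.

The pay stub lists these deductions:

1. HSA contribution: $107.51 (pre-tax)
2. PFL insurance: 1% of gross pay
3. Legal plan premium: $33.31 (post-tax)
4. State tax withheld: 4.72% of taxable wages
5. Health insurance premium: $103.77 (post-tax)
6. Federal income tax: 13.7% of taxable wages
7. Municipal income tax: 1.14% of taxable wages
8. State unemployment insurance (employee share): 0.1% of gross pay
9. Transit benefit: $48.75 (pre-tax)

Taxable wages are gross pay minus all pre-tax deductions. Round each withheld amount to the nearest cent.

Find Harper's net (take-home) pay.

$869.17

Regular pay: 37 × $25.94 = $959.78
Overtime pay: 9 × $25.94 × 2 = $466.92
Gross pay = $959.78 + $466.92 = $1,426.70
HSA contribution: $107.51
Transit benefit: $48.75
Pre-tax total = $107.51 + $48.75 = $156.26
Taxable wages = $1,426.70 − $156.26 = $1,270.44
State tax withheld: $1,270.44 × 0.0472 = $59.96
Federal income tax: $1,270.44 × 0.137 = $174.05
Municipal income tax: $1,270.44 × 0.0114 = $14.48
PFL insurance: $1,426.70 × 0.01 = $14.27
State unemployment insurance (employee share): $1,426.70 × 0.001 = $1.43
Health insurance premium: $103.77
Legal plan premium: $33.31
Total deductions = $107.51 + $48.75 + $59.96 + $174.05 + $14.48 + $14.27 + $1.43 + $103.77 + $33.31 = $557.53
Net pay = $1,426.70 − $557.53 = $869.17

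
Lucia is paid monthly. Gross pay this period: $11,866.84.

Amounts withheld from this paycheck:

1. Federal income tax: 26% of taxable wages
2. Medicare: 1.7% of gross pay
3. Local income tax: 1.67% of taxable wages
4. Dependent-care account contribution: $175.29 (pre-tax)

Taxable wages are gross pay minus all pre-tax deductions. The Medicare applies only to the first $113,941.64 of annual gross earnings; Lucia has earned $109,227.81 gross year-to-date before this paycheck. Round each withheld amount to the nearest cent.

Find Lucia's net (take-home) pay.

Dependent-care account contribution: $175.29
Taxable wages = $11,866.84 − $175.29 = $11,691.55
Federal income tax: $11,691.55 × 0.26 = $3,039.80
Local income tax: $11,691.55 × 0.0167 = $195.25
Medicare: only $113,941.64 − $109,227.81 = $4,713.83 of this check is subject → $4,713.83 × 0.017 = $80.14
Total deductions = $175.29 + $3,039.80 + $195.25 + $80.14 = $3,490.48
Net pay = $11,866.84 − $3,490.48 = $8,376.36

$8,376.36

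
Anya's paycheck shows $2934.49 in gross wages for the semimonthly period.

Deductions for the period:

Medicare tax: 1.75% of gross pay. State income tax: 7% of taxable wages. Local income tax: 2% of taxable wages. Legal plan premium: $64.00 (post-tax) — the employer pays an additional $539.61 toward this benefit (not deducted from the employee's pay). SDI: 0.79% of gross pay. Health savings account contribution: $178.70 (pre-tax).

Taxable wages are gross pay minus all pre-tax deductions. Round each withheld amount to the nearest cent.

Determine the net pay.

$2369.23

Health savings account contribution: $178.70
Taxable wages = $2934.49 − $178.70 = $2755.79
Local income tax: $2755.79 × 0.02 = $55.12
State income tax: $2755.79 × 0.07 = $192.91
Medicare tax: $2934.49 × 0.0175 = $51.35
SDI: $2934.49 × 0.0079 = $23.18
Legal plan premium: $64.00
(Employer's $539.61 toward legal plan premium is not withheld from the employee.)
Total deductions = $178.70 + $55.12 + $192.91 + $51.35 + $23.18 + $64.00 = $565.26
Net pay = $2934.49 − $565.26 = $2369.23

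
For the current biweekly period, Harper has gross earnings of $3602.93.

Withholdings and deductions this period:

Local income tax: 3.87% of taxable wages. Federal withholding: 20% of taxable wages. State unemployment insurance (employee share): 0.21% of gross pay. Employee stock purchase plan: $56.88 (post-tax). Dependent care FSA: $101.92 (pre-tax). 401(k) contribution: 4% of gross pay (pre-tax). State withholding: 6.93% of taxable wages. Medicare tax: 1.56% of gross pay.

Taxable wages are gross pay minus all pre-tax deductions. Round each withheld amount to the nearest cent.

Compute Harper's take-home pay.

$2202.31

Dependent care FSA: $101.92
401(k) contribution: $3602.93 × 0.04 = $144.12
Pre-tax total = $101.92 + $144.12 = $246.04
Taxable wages = $3602.93 − $246.04 = $3356.89
State withholding: $3356.89 × 0.0693 = $232.63
Local income tax: $3356.89 × 0.0387 = $129.91
Federal withholding: $3356.89 × 0.2 = $671.38
Medicare tax: $3602.93 × 0.0156 = $56.21
State unemployment insurance (employee share): $3602.93 × 0.0021 = $7.57
Employee stock purchase plan: $56.88
Total deductions = $101.92 + $144.12 + $232.63 + $129.91 + $671.38 + $56.21 + $7.57 + $56.88 = $1400.62
Net pay = $3602.93 − $1400.62 = $2202.31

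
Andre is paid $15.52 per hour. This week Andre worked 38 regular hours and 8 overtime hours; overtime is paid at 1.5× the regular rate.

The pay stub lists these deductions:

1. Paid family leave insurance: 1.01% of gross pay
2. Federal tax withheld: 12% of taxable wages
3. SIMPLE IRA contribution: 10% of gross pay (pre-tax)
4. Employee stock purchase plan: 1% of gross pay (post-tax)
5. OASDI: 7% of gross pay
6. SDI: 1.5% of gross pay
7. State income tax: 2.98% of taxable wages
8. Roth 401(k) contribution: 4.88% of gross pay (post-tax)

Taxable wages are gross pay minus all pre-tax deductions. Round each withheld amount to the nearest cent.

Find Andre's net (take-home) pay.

Regular pay: 38 × $15.52 = $589.76
Overtime pay: 8 × $15.52 × 1.5 = $186.24
Gross pay = $589.76 + $186.24 = $776.00
SIMPLE IRA contribution: $776.00 × 0.1 = $77.60
Taxable wages = $776.00 − $77.60 = $698.40
Federal tax withheld: $698.40 × 0.12 = $83.81
State income tax: $698.40 × 0.0298 = $20.81
OASDI: $776.00 × 0.07 = $54.32
SDI: $776.00 × 0.015 = $11.64
Paid family leave insurance: $776.00 × 0.0101 = $7.84
Roth 401(k) contribution: $776.00 × 0.0488 = $37.87
Employee stock purchase plan: $776.00 × 0.01 = $7.76
Total deductions = $77.60 + $83.81 + $20.81 + $54.32 + $11.64 + $7.84 + $37.87 + $7.76 = $301.65
Net pay = $776.00 − $301.65 = $474.35

$474.35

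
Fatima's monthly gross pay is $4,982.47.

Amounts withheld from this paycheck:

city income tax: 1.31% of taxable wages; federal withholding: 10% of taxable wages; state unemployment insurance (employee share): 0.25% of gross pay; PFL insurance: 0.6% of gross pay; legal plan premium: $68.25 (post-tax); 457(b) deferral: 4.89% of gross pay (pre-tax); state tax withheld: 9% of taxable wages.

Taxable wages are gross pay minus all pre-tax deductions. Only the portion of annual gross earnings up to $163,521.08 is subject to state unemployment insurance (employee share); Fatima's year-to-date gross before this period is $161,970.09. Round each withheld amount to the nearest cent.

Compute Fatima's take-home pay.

$3,674.36

457(b) deferral: $4,982.47 × 0.0489 = $243.64
Taxable wages = $4,982.47 − $243.64 = $4,738.83
State tax withheld: $4,738.83 × 0.09 = $426.49
City income tax: $4,738.83 × 0.0131 = $62.08
Federal withholding: $4,738.83 × 0.1 = $473.88
PFL insurance: $4,982.47 × 0.006 = $29.89
State unemployment insurance (employee share): only $163,521.08 − $161,970.09 = $1,550.99 of this check is subject → $1,550.99 × 0.0025 = $3.88
Legal plan premium: $68.25
Total deductions = $243.64 + $426.49 + $62.08 + $473.88 + $29.89 + $3.88 + $68.25 = $1,308.11
Net pay = $4,982.47 − $1,308.11 = $3,674.36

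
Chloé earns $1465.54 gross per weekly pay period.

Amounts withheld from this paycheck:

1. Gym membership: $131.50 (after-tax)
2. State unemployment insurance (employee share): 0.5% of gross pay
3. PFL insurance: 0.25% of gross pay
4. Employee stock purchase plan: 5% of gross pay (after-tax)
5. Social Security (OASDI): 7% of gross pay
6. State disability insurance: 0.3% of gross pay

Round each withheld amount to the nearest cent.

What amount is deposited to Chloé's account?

State unemployment insurance (employee share): $1465.54 × 0.005 = $7.33
PFL insurance: $1465.54 × 0.0025 = $3.66
State disability insurance: $1465.54 × 0.003 = $4.40
Social Security (OASDI): $1465.54 × 0.07 = $102.59
Gym membership: $131.50
Employee stock purchase plan: $1465.54 × 0.05 = $73.28
Total deductions = $7.33 + $3.66 + $4.40 + $102.59 + $131.50 + $73.28 = $322.76
Net pay = $1465.54 − $322.76 = $1142.78

$1142.78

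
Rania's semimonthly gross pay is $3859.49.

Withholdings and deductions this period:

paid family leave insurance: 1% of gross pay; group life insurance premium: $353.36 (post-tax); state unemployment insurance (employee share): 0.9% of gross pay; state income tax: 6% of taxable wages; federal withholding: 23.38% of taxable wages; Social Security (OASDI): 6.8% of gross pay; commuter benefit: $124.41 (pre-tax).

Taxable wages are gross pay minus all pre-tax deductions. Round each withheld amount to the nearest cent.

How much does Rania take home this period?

Commuter benefit: $124.41
Taxable wages = $3859.49 − $124.41 = $3735.08
Federal withholding: $3735.08 × 0.2338 = $873.26
State income tax: $3735.08 × 0.06 = $224.10
Paid family leave insurance: $3859.49 × 0.01 = $38.59
Social Security (OASDI): $3859.49 × 0.068 = $262.45
State unemployment insurance (employee share): $3859.49 × 0.009 = $34.74
Group life insurance premium: $353.36
Total deductions = $124.41 + $873.26 + $224.10 + $38.59 + $262.45 + $34.74 + $353.36 = $1910.91
Net pay = $3859.49 − $1910.91 = $1948.58

$1948.58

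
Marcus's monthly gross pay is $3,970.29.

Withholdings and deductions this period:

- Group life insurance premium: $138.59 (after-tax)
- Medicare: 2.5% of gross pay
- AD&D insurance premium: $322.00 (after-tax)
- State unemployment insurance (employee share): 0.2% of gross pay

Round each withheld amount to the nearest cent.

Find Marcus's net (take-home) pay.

$3,402.50

State unemployment insurance (employee share): $3,970.29 × 0.002 = $7.94
Medicare: $3,970.29 × 0.025 = $99.26
Group life insurance premium: $138.59
AD&D insurance premium: $322.00
Total deductions = $7.94 + $99.26 + $138.59 + $322.00 = $567.79
Net pay = $3,970.29 − $567.79 = $3,402.50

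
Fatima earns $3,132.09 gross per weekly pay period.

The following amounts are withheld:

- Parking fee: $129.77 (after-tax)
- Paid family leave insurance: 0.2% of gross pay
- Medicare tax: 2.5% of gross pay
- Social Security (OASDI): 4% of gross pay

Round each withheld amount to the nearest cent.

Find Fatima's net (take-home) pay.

Paid family leave insurance: $3,132.09 × 0.002 = $6.26
Medicare tax: $3,132.09 × 0.025 = $78.30
Social Security (OASDI): $3,132.09 × 0.04 = $125.28
Parking fee: $129.77
Total deductions = $6.26 + $78.30 + $125.28 + $129.77 = $339.61
Net pay = $3,132.09 − $339.61 = $2,792.48

$2,792.48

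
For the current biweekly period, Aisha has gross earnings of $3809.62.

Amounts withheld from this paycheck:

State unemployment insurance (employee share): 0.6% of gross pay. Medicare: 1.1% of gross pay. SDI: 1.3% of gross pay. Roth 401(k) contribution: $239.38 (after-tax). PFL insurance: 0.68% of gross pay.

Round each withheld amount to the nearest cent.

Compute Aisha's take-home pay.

Medicare: $3809.62 × 0.011 = $41.91
State unemployment insurance (employee share): $3809.62 × 0.006 = $22.86
SDI: $3809.62 × 0.013 = $49.53
PFL insurance: $3809.62 × 0.0068 = $25.91
Roth 401(k) contribution: $239.38
Total deductions = $41.91 + $22.86 + $49.53 + $25.91 + $239.38 = $379.59
Net pay = $3809.62 − $379.59 = $3430.03

$3430.03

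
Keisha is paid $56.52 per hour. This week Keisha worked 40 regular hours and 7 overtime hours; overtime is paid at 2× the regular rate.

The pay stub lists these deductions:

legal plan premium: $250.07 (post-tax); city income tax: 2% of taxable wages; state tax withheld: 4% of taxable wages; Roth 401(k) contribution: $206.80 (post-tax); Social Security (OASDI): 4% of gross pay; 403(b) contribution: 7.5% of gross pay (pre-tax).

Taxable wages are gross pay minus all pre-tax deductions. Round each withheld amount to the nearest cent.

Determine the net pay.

Regular pay: 40 × $56.52 = $2,260.80
Overtime pay: 7 × $56.52 × 2 = $791.28
Gross pay = $2,260.80 + $791.28 = $3,052.08
403(b) contribution: $3,052.08 × 0.075 = $228.91
Taxable wages = $3,052.08 − $228.91 = $2,823.17
State tax withheld: $2,823.17 × 0.04 = $112.93
City income tax: $2,823.17 × 0.02 = $56.46
Social Security (OASDI): $3,052.08 × 0.04 = $122.08
Roth 401(k) contribution: $206.80
Legal plan premium: $250.07
Total deductions = $228.91 + $112.93 + $56.46 + $122.08 + $206.80 + $250.07 = $977.25
Net pay = $3,052.08 − $977.25 = $2,074.83

$2,074.83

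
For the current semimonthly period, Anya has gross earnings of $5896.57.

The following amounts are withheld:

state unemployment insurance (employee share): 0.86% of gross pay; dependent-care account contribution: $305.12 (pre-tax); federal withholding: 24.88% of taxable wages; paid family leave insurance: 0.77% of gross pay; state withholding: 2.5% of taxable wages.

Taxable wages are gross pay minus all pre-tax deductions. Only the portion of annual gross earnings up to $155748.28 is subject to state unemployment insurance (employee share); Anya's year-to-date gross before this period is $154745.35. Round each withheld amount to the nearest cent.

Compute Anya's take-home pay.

Dependent-care account contribution: $305.12
Taxable wages = $5896.57 − $305.12 = $5591.45
Federal withholding: $5591.45 × 0.2488 = $1391.15
State withholding: $5591.45 × 0.025 = $139.79
State unemployment insurance (employee share): only $155748.28 − $154745.35 = $1002.93 of this check is subject → $1002.93 × 0.0086 = $8.63
Paid family leave insurance: $5896.57 × 0.0077 = $45.40
Total deductions = $305.12 + $1391.15 + $139.79 + $8.63 + $45.40 = $1890.09
Net pay = $5896.57 − $1890.09 = $4006.48

$4006.48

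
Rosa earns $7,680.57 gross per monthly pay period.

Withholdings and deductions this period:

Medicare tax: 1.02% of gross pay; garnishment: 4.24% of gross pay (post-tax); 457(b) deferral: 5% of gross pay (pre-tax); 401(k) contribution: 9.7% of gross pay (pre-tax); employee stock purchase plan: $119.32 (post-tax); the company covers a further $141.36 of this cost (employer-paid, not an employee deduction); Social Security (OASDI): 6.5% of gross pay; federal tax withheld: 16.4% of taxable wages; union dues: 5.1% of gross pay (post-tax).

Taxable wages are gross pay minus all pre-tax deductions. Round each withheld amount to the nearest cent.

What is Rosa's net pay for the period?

$4,062.80

457(b) deferral: $7,680.57 × 0.05 = $384.03
401(k) contribution: $7,680.57 × 0.097 = $745.02
Pre-tax total = $384.03 + $745.02 = $1,129.05
Taxable wages = $7,680.57 − $1,129.05 = $6,551.52
Federal tax withheld: $6,551.52 × 0.164 = $1,074.45
Medicare tax: $7,680.57 × 0.0102 = $78.34
Social Security (OASDI): $7,680.57 × 0.065 = $499.24
Union dues: $7,680.57 × 0.051 = $391.71
Employee stock purchase plan: $119.32
Garnishment: $7,680.57 × 0.0424 = $325.66
(Employer's $141.36 toward employee stock purchase plan is not withheld from the employee.)
Total deductions = $384.03 + $745.02 + $1,074.45 + $78.34 + $499.24 + $391.71 + $119.32 + $325.66 = $3,617.77
Net pay = $7,680.57 − $3,617.77 = $4,062.80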